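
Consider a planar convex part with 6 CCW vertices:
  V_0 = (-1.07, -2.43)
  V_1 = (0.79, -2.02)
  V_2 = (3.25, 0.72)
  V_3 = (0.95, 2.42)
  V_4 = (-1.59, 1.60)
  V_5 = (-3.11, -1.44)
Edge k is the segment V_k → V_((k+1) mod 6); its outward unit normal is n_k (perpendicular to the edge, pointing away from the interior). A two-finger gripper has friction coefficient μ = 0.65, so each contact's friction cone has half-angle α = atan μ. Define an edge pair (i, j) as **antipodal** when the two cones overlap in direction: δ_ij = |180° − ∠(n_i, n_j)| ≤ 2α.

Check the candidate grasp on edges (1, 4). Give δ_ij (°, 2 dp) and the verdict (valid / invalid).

δ = 15.35°, valid

α = atan 0.65 = 33.02°;  2α = 66.05°
edge 1: e_1 = (+2.46, +2.74);  n_1 = (+0.7441, -0.6681)
edge 4: e_4 = (-1.52, -3.04);  n_4 = (-0.8944, +0.4472)
∠(n_1, n_4) = 164.65°
δ = |180° − 164.65°| = 15.35°
15.35° ≤ 2α = 66.05°  →  valid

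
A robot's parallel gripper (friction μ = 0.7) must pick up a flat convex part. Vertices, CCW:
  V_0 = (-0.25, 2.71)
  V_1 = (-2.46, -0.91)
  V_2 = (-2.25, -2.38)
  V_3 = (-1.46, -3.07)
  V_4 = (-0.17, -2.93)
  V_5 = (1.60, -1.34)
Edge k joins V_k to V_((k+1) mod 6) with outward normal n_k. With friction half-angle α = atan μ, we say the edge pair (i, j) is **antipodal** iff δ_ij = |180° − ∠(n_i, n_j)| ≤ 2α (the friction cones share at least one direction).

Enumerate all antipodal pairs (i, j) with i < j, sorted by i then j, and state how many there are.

count = 6; pairs: (0,3), (0,4), (0,5), (1,4), (1,5), (2,5)

α = atan 0.7 = 34.99°;  2α = 69.98°
n_0 = (-0.8535, +0.5211)
n_1 = (-0.9899, -0.1414)
n_2 = (-0.6578, -0.7532)
n_3 = (+0.1079, -0.9942)
n_4 = (+0.6683, -0.7439)
n_5 = (+0.9096, +0.4155)
  (0,1): δ = 140.47°  ·
  (0,2): δ = 99.73°  ·
  (0,3): δ = 52.40°  ✓
  (0,4): δ = 16.66°  ✓
  (0,5): δ = 55.95°  ✓
  (1,2): δ = 139.26°  ·
  (1,3): δ = 91.94°  ·
  (1,4): δ = 56.20°  ✓
  (1,5): δ = 16.42°  ✓
  (2,3): δ = 132.67°  ·
  (2,4): δ = 96.93°  ·
  (2,5): δ = 24.32°  ✓
  (3,4): δ = 144.26°  ·
  (3,5): δ = 71.64°  ·
  (4,5): δ = 107.38°  ·
antipodal pairs: 6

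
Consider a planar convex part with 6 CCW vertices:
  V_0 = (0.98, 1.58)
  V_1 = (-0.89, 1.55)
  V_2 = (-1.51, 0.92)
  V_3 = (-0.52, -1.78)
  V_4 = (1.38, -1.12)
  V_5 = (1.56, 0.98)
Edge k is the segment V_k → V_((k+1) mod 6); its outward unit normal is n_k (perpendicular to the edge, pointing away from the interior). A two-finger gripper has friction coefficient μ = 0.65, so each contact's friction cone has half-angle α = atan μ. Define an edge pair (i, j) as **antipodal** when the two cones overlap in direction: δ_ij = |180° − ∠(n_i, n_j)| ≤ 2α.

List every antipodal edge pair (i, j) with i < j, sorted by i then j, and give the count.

count = 6; pairs: (0,3), (1,3), (1,4), (2,4), (2,5), (3,5)

α = atan 0.65 = 33.02°;  2α = 66.05°
n_0 = (-0.0160, +0.9999)
n_1 = (-0.7127, +0.7014)
n_2 = (-0.9389, -0.3443)
n_3 = (+0.3281, -0.9446)
n_4 = (+0.9963, -0.0854)
n_5 = (+0.7190, +0.6950)
  (0,1): δ = 135.46°  ·
  (0,2): δ = 70.78°  ·
  (0,3): δ = 18.24°  ✓
  (0,4): δ = 84.18°  ·
  (0,5): δ = 133.11°  ·
  (1,2): δ = 115.32°  ·
  (1,3): δ = 26.30°  ✓
  (1,4): δ = 39.64°  ✓
  (1,5): δ = 88.57°  ·
  (2,3): δ = 90.98°  ·
  (2,4): δ = 25.04°  ✓
  (2,5): δ = 23.89°  ✓
  (3,4): δ = 114.05°  ·
  (3,5): δ = 65.13°  ✓
  (4,5): δ = 131.07°  ·
antipodal pairs: 6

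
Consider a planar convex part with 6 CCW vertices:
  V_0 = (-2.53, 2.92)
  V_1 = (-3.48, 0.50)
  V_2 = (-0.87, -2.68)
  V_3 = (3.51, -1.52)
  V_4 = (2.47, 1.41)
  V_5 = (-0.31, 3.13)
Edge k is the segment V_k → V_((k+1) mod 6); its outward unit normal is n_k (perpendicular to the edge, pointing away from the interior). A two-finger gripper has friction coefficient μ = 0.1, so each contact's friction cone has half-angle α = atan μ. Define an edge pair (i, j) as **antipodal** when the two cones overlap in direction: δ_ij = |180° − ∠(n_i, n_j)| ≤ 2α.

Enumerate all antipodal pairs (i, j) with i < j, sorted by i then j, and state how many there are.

count = 1; pairs: (2,5)

α = atan 0.1 = 5.71°;  2α = 11.42°
n_0 = (-0.9308, +0.3654)
n_1 = (-0.7730, -0.6344)
n_2 = (+0.2560, -0.9667)
n_3 = (+0.9424, +0.3345)
n_4 = (+0.5261, +0.8504)
n_5 = (-0.0942, +0.9956)
  (0,1): δ = 119.19°  ·
  (0,2): δ = 53.73°  ·
  (0,3): δ = 40.98°  ·
  (0,4): δ = 79.69°  ·
  (0,5): δ = 116.84°  ·
  (1,2): δ = 114.54°  ·
  (1,3): δ = 19.84°  ·
  (1,4): δ = 18.88°  ·
  (1,5): δ = 56.03°  ·
  (2,3): δ = 85.29°  ·
  (2,4): δ = 46.58°  ·
  (2,5): δ = 9.43°  ✓
  (3,4): δ = 141.29°  ·
  (3,5): δ = 104.14°  ·
  (4,5): δ = 142.85°  ·
antipodal pairs: 1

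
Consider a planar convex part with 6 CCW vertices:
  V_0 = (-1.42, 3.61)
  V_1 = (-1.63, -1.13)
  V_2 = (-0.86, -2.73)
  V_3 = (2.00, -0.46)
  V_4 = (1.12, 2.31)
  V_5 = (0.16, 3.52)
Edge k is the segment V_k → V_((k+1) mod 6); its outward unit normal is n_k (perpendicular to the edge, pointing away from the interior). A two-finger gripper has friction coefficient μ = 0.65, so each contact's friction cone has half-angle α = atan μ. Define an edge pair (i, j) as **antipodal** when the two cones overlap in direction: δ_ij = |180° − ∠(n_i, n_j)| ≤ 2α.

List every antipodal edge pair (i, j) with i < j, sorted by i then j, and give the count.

α = atan 0.65 = 33.02°;  2α = 66.05°
n_0 = (-0.9990, +0.0443)
n_1 = (-0.9011, -0.4336)
n_2 = (+0.6217, -0.7833)
n_3 = (+0.9531, +0.3028)
n_4 = (+0.7834, +0.6215)
n_5 = (+0.0569, +0.9984)
  (0,1): δ = 151.76°  ·
  (0,2): δ = 49.02°  ✓
  (0,3): δ = 20.16°  ✓
  (0,4): δ = 40.96°  ✓
  (0,5): δ = 89.28°  ·
  (1,2): δ = 77.26°  ·
  (1,3): δ = 8.07°  ✓
  (1,4): δ = 12.73°  ✓
  (1,5): δ = 61.04°  ✓
  (2,3): δ = 110.81°  ·
  (2,4): δ = 90.01°  ·
  (2,5): δ = 41.70°  ✓
  (3,4): δ = 159.20°  ·
  (3,5): δ = 110.88°  ·
  (4,5): δ = 131.69°  ·
antipodal pairs: 7

count = 7; pairs: (0,2), (0,3), (0,4), (1,3), (1,4), (1,5), (2,5)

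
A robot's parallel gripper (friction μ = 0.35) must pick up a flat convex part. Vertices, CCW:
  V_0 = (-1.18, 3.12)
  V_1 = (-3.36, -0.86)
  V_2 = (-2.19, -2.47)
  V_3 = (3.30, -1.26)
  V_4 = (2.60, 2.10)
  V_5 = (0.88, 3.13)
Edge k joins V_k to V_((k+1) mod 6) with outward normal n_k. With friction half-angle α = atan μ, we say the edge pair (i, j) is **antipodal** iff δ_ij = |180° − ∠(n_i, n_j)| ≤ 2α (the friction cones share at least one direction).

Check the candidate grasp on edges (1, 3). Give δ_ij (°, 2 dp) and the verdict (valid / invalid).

α = atan 0.35 = 19.29°;  2α = 38.58°
edge 1: e_1 = (+1.17, -1.61);  n_1 = (-0.8090, -0.5879)
edge 3: e_3 = (-0.70, +3.36);  n_3 = (+0.9790, +0.2040)
∠(n_1, n_3) = 155.76°
δ = |180° − 155.76°| = 24.24°
24.24° ≤ 2α = 38.58°  →  valid

δ = 24.24°, valid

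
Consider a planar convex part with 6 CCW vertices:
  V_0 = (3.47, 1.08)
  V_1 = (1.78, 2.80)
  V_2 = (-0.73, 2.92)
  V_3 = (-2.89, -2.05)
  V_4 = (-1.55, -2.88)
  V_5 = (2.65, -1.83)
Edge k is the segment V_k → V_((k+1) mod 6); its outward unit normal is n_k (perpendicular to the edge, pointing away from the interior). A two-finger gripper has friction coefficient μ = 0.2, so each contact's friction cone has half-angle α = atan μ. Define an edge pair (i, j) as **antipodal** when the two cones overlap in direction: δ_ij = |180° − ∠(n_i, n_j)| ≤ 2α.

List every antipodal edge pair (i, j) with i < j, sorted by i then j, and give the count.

α = atan 0.2 = 11.31°;  2α = 22.62°
n_0 = (+0.7133, +0.7009)
n_1 = (+0.0478, +0.9989)
n_2 = (-0.9171, +0.3986)
n_3 = (-0.5266, -0.8501)
n_4 = (+0.2425, -0.9701)
n_5 = (+0.9625, -0.2712)
  (0,1): δ = 137.23°  ·
  (0,2): δ = 67.99°  ·
  (0,3): δ = 13.73°  ✓
  (0,4): δ = 59.54°  ·
  (0,5): δ = 119.77°  ·
  (1,2): δ = 110.75°  ·
  (1,3): δ = 29.04°  ·
  (1,4): δ = 16.77°  ✓
  (1,5): δ = 77.00°  ·
  (2,3): δ = 98.28°  ·
  (2,4): δ = 52.47°  ·
  (2,5): δ = 7.75°  ✓
  (3,4): δ = 134.19°  ·
  (3,5): δ = 73.96°  ·
  (4,5): δ = 119.77°  ·
antipodal pairs: 3

count = 3; pairs: (0,3), (1,4), (2,5)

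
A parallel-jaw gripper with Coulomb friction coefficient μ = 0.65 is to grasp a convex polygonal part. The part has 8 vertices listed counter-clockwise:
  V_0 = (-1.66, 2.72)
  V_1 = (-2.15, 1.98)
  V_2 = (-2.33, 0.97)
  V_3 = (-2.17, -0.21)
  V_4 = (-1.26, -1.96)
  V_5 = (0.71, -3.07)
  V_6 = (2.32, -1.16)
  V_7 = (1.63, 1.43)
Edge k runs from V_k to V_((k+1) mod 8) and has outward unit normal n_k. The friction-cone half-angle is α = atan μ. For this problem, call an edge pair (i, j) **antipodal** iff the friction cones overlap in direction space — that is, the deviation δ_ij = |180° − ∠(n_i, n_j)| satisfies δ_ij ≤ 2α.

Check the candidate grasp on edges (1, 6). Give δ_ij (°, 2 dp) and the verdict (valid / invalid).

δ = 25.02°, valid

α = atan 0.65 = 33.02°;  2α = 66.05°
edge 1: e_1 = (-0.18, -1.01);  n_1 = (-0.9845, +0.1755)
edge 6: e_6 = (-0.69, +2.59);  n_6 = (+0.9663, +0.2574)
∠(n_1, n_6) = 154.98°
δ = |180° − 154.98°| = 25.02°
25.02° ≤ 2α = 66.05°  →  valid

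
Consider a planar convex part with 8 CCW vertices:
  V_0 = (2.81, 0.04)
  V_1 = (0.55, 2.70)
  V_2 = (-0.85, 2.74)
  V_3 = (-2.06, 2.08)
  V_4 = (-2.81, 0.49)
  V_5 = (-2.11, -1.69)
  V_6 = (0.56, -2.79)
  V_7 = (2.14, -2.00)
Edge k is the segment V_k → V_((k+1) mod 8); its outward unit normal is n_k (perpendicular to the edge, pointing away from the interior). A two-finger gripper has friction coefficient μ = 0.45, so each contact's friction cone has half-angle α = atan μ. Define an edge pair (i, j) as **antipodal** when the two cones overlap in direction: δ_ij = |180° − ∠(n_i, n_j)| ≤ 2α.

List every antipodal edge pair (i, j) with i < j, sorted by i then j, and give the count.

count = 9; pairs: (0,4), (0,5), (1,5), (1,6), (2,6), (2,7), (3,6), (3,7), (4,7)

α = atan 0.45 = 24.23°;  2α = 48.46°
n_0 = (+0.7621, +0.6475)
n_1 = (+0.0286, +0.9996)
n_2 = (-0.4789, +0.8779)
n_3 = (-0.9044, +0.4266)
n_4 = (-0.9521, -0.3057)
n_5 = (-0.3809, -0.9246)
n_6 = (+0.4472, -0.8944)
n_7 = (+0.9501, -0.3120)
  (0,1): δ = 131.99°  ·
  (0,2): δ = 101.74°  ·
  (0,3): δ = 65.61°  ·
  (0,4): δ = 22.55°  ✓
  (0,5): δ = 27.26°  ✓
  (0,6): δ = 76.21°  ·
  (0,7): δ = 121.47°  ·
  (1,2): δ = 149.75°  ·
  (1,3): δ = 113.62°  ·
  (1,4): δ = 70.56°  ·
  (1,5): δ = 20.75°  ✓
  (1,6): δ = 28.20°  ✓
  (1,7): δ = 73.45°  ·
  (2,3): δ = 143.86°  ·
  (2,4): δ = 100.81°  ·
  (2,5): δ = 51.00°  ·
  (2,6): δ = 2.05°  ✓
  (2,7): δ = 43.21°  ✓
  (3,4): δ = 136.94°  ·
  (3,5): δ = 87.14°  ·
  (3,6): δ = 38.18°  ✓
  (3,7): δ = 7.07°  ✓
  (4,5): δ = 130.19°  ·
  (4,6): δ = 81.24°  ·
  (4,7): δ = 35.98°  ✓
  (5,6): δ = 131.04°  ·
  (5,7): δ = 85.79°  ·
  (6,7): δ = 134.75°  ·
antipodal pairs: 9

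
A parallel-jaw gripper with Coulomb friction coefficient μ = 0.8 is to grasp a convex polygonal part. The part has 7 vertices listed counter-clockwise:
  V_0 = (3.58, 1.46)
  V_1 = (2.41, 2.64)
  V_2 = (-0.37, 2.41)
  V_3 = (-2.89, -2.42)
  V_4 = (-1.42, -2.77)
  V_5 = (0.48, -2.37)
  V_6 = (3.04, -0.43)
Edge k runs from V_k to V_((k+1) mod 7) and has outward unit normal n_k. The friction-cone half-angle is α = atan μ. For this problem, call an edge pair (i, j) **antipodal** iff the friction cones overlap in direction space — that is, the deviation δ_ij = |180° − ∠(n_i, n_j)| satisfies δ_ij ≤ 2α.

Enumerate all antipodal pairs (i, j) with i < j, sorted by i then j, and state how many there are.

count = 11; pairs: (0,2), (0,3), (0,4), (1,3), (1,4), (1,5), (1,6), (2,3), (2,4), (2,5), (2,6)

α = atan 0.8 = 38.66°;  2α = 77.32°
n_0 = (+0.7101, +0.7041)
n_1 = (-0.0825, +0.9966)
n_2 = (-0.8866, +0.4626)
n_3 = (-0.2316, -0.9728)
n_4 = (+0.2060, -0.9785)
n_5 = (+0.6040, -0.7970)
n_6 = (+0.9615, -0.2747)
  (0,1): δ = 130.03°  ·
  (0,2): δ = 72.31°  ✓
  (0,3): δ = 31.85°  ✓
  (0,4): δ = 57.13°  ✓
  (0,5): δ = 82.40°  ·
  (0,6): δ = 119.30°  ·
  (1,2): δ = 122.28°  ·
  (1,3): δ = 18.12°  ✓
  (1,4): δ = 7.16°  ✓
  (1,5): δ = 32.43°  ✓
  (1,6): δ = 69.33°  ✓
  (2,3): δ = 75.84°  ✓
  (2,4): δ = 50.56°  ✓
  (2,5): δ = 25.29°  ✓
  (2,6): δ = 11.61°  ✓
  (3,4): δ = 154.72°  ·
  (3,5): δ = 129.45°  ·
  (3,6): δ = 92.55°  ·
  (4,5): δ = 154.73°  ·
  (4,6): δ = 117.83°  ·
  (5,6): δ = 143.10°  ·
antipodal pairs: 11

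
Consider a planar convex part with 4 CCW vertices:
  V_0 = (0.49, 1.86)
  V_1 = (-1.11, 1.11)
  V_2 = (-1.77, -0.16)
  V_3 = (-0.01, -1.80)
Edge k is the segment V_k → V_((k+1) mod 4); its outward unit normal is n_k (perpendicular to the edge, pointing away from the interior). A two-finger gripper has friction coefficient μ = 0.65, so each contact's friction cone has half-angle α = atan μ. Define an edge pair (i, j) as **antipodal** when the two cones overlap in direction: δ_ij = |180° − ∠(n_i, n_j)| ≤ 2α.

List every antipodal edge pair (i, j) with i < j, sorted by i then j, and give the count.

count = 3; pairs: (0,3), (1,3), (2,3)

α = atan 0.65 = 33.02°;  2α = 66.05°
n_0 = (-0.4244, +0.9055)
n_1 = (-0.8873, +0.4611)
n_2 = (-0.6817, -0.7316)
n_3 = (+0.9908, -0.1354)
  (0,1): δ = 142.58°  ·
  (0,2): δ = 68.09°  ·
  (0,3): δ = 57.11°  ✓
  (1,2): δ = 105.52°  ·
  (1,3): δ = 19.68°  ✓
  (2,3): δ = 54.80°  ✓
antipodal pairs: 3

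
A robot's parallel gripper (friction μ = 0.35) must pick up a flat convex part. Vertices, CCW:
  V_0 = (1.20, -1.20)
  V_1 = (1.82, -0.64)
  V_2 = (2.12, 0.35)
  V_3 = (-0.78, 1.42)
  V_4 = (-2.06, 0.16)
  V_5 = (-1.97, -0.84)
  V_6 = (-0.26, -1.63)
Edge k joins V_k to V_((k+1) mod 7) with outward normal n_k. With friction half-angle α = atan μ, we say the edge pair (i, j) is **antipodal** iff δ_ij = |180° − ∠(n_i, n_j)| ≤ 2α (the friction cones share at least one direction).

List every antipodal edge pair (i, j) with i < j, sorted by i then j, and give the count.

α = atan 0.35 = 19.29°;  2α = 38.58°
n_0 = (+0.6703, -0.7421)
n_1 = (+0.9570, -0.2900)
n_2 = (+0.3462, +0.9382)
n_3 = (-0.7015, +0.7127)
n_4 = (-0.9960, -0.0896)
n_5 = (-0.4194, -0.9078)
n_6 = (+0.2825, -0.9593)
  (0,1): δ = 148.95°  ·
  (0,2): δ = 62.34°  ·
  (0,3): δ = 2.46°  ✓
  (0,4): δ = 53.05°  ·
  (0,5): δ = 113.11°  ·
  (0,6): δ = 154.32°  ·
  (1,2): δ = 93.39°  ·
  (1,3): δ = 28.59°  ✓
  (1,4): δ = 22.00°  ✓
  (1,5): δ = 82.06°  ·
  (1,6): δ = 123.27°  ·
  (2,3): δ = 115.20°  ·
  (2,4): δ = 64.60°  ·
  (2,5): δ = 4.54°  ✓
  (2,6): δ = 36.66°  ✓
  (3,4): δ = 129.41°  ·
  (3,5): δ = 69.35°  ·
  (3,6): δ = 28.14°  ✓
  (4,5): δ = 119.94°  ·
  (4,6): δ = 78.73°  ·
  (5,6): δ = 138.79°  ·
antipodal pairs: 6

count = 6; pairs: (0,3), (1,3), (1,4), (2,5), (2,6), (3,6)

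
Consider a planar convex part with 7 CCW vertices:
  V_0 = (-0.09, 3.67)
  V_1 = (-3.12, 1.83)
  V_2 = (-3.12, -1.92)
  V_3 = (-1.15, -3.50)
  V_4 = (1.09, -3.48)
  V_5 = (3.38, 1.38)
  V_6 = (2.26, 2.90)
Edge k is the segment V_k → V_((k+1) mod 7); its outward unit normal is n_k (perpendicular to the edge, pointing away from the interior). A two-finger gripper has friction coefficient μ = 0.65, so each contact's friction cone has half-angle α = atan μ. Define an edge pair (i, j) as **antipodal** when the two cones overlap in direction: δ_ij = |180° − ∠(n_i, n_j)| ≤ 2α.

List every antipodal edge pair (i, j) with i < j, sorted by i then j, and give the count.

count = 8; pairs: (0,3), (0,4), (1,4), (1,5), (2,5), (2,6), (3,5), (3,6)

α = atan 0.65 = 33.02°;  2α = 66.05°
n_0 = (-0.5191, +0.8547)
n_1 = (-1.0000, -0.0000)
n_2 = (-0.6257, -0.7801)
n_3 = (+0.0089, -1.0000)
n_4 = (+0.9046, -0.4262)
n_5 = (+0.8051, +0.5932)
n_6 = (+0.3114, +0.9503)
  (0,1): δ = 121.27°  ·
  (0,2): δ = 70.00°  ·
  (0,3): δ = 30.76°  ✓
  (0,4): δ = 33.50°  ✓
  (0,5): δ = 95.12°  ·
  (0,6): δ = 130.59°  ·
  (1,2): δ = 128.73°  ·
  (1,3): δ = 89.49°  ·
  (1,4): δ = 25.23°  ✓
  (1,5): δ = 36.38°  ✓
  (1,6): δ = 71.86°  ·
  (2,3): δ = 140.76°  ·
  (2,4): δ = 76.50°  ·
  (2,5): δ = 14.88°  ✓
  (2,6): δ = 20.59°  ✓
  (3,4): δ = 115.74°  ·
  (3,5): δ = 54.13°  ✓
  (3,6): δ = 18.65°  ✓
  (4,5): δ = 118.39°  ·
  (4,6): δ = 82.91°  ·
  (5,6): δ = 144.53°  ·
antipodal pairs: 8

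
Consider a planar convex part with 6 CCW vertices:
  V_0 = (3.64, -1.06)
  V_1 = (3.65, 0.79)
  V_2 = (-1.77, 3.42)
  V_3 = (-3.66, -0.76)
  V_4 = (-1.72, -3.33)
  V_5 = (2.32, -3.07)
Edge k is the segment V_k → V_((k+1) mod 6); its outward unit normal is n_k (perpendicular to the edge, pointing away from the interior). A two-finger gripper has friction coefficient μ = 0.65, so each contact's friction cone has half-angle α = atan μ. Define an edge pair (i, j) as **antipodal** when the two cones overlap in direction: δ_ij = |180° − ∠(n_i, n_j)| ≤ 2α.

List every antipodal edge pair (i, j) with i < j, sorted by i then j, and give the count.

count = 6; pairs: (0,2), (0,3), (1,3), (1,4), (2,4), (2,5)

α = atan 0.65 = 33.02°;  2α = 66.05°
n_0 = (+1.0000, -0.0054)
n_1 = (+0.4366, +0.8997)
n_2 = (-0.9112, +0.4120)
n_3 = (-0.7981, -0.6025)
n_4 = (+0.0642, -0.9979)
n_5 = (+0.8359, -0.5489)
  (0,1): δ = 115.57°  ·
  (0,2): δ = 24.02°  ✓
  (0,3): δ = 37.36°  ✓
  (0,4): δ = 93.99°  ·
  (0,5): δ = 147.02°  ·
  (1,2): δ = 88.45°  ·
  (1,3): δ = 27.07°  ✓
  (1,4): δ = 29.57°  ✓
  (1,5): δ = 82.59°  ·
  (2,3): δ = 118.62°  ·
  (2,4): δ = 61.99°  ✓
  (2,5): δ = 8.96°  ✓
  (3,4): δ = 123.37°  ·
  (3,5): δ = 70.34°  ·
  (4,5): δ = 126.98°  ·
antipodal pairs: 6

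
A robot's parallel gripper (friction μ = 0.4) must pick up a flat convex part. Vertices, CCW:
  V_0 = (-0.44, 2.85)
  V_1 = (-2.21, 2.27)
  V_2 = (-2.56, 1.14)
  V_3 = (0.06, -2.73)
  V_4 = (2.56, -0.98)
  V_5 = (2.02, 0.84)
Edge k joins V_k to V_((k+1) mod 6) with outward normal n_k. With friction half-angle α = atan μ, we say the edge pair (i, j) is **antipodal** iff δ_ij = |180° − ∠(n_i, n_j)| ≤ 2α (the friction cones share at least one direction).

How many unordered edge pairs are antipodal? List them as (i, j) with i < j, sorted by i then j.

count = 5; pairs: (0,3), (1,3), (1,4), (2,4), (2,5)

α = atan 0.4 = 21.80°;  2α = 43.60°
n_0 = (-0.3114, +0.9503)
n_1 = (-0.9552, +0.2959)
n_2 = (-0.8281, -0.5606)
n_3 = (+0.5735, -0.8192)
n_4 = (+0.9587, +0.2844)
n_5 = (+0.6327, +0.7744)
  (0,1): δ = 125.35°  ·
  (0,2): δ = 74.05°  ·
  (0,3): δ = 16.85°  ✓
  (0,4): δ = 88.38°  ·
  (0,5): δ = 122.61°  ·
  (1,2): δ = 128.69°  ·
  (1,3): δ = 37.80°  ✓
  (1,4): δ = 33.74°  ✓
  (1,5): δ = 67.96°  ·
  (2,3): δ = 89.11°  ·
  (2,4): δ = 17.57°  ✓
  (2,5): δ = 16.65°  ✓
  (3,4): δ = 108.47°  ·
  (3,5): δ = 74.24°  ·
  (4,5): δ = 145.78°  ·
antipodal pairs: 5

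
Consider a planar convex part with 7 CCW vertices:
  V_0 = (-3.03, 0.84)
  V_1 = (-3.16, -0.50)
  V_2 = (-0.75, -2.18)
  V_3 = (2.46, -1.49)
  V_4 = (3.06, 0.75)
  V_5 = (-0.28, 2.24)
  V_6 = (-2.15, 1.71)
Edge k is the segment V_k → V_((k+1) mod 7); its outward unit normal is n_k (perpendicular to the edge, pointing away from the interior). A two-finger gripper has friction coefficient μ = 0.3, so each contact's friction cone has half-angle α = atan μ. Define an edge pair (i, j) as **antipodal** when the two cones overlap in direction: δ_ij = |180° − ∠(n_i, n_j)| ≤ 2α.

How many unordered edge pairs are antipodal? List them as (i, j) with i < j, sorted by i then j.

α = atan 0.3 = 16.70°;  2α = 33.40°
n_0 = (-0.9953, +0.0966)
n_1 = (-0.5719, -0.8203)
n_2 = (+0.2102, -0.9777)
n_3 = (+0.9659, -0.2587)
n_4 = (+0.4074, +0.9132)
n_5 = (-0.2727, +0.9621)
n_6 = (-0.7031, +0.7111)
  (0,1): δ = 119.34°  ·
  (0,2): δ = 72.33°  ·
  (0,3): δ = 9.45°  ✓
  (0,4): δ = 71.50°  ·
  (0,5): δ = 111.37°  ·
  (0,6): δ = 140.21°  ·
  (1,2): δ = 132.99°  ·
  (1,3): δ = 70.11°  ·
  (1,4): δ = 10.84°  ✓
  (1,5): δ = 50.70°  ·
  (1,6): δ = 79.55°  ·
  (2,3): δ = 117.13°  ·
  (2,4): δ = 36.17°  ·
  (2,5): δ = 3.69°  ✓
  (2,6): δ = 32.54°  ✓
  (3,4): δ = 99.05°  ·
  (3,5): δ = 59.18°  ·
  (3,6): δ = 30.33°  ✓
  (4,5): δ = 140.13°  ·
  (4,6): δ = 111.29°  ·
  (5,6): δ = 151.15°  ·
antipodal pairs: 5

count = 5; pairs: (0,3), (1,4), (2,5), (2,6), (3,6)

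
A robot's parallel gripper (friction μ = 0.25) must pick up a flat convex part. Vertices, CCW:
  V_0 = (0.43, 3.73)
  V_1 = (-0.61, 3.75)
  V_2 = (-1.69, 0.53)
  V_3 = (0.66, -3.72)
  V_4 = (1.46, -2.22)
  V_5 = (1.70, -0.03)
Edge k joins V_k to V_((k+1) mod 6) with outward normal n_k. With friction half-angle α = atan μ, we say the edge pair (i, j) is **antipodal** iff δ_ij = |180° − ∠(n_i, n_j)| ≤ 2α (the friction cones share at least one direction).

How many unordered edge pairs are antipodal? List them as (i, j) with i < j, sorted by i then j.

count = 3; pairs: (1,3), (1,4), (2,5)

α = atan 0.25 = 14.04°;  2α = 28.07°
n_0 = (+0.0192, +0.9998)
n_1 = (-0.9481, +0.3180)
n_2 = (-0.8751, -0.4839)
n_3 = (+0.8824, -0.4706)
n_4 = (+0.9940, -0.1089)
n_5 = (+0.9474, +0.3200)
  (0,1): δ = 107.44°  ·
  (0,2): δ = 59.96°  ·
  (0,3): δ = 63.03°  ·
  (0,4): δ = 84.85°  ·
  (0,5): δ = 109.76°  ·
  (1,2): δ = 132.52°  ·
  (1,3): δ = 9.53°  ✓
  (1,4): δ = 12.29°  ✓
  (1,5): δ = 37.20°  ·
  (2,3): δ = 57.01°  ·
  (2,4): δ = 35.19°  ·
  (2,5): δ = 10.28°  ✓
  (3,4): δ = 158.18°  ·
  (3,5): δ = 133.26°  ·
  (4,5): δ = 155.08°  ·
antipodal pairs: 3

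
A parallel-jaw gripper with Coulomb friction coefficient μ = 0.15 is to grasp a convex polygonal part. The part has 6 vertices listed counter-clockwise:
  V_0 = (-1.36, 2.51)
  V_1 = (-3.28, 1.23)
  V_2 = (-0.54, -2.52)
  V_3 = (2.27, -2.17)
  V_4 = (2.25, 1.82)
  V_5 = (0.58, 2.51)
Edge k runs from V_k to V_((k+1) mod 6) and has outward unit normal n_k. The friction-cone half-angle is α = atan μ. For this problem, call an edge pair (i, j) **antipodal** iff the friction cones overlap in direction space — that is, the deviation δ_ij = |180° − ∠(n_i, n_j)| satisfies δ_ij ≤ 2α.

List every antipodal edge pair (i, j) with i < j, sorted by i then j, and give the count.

count = 1; pairs: (2,5)

α = atan 0.15 = 8.53°;  2α = 17.06°
n_0 = (-0.5547, +0.8321)
n_1 = (-0.8074, -0.5900)
n_2 = (+0.1236, -0.9923)
n_3 = (+1.0000, +0.0050)
n_4 = (+0.3819, +0.9242)
n_5 = (+0.0000, +1.0000)
  (0,1): δ = 87.54°  ·
  (0,2): δ = 26.59°  ·
  (0,3): δ = 56.60°  ·
  (0,4): δ = 123.86°  ·
  (0,5): δ = 146.31°  ·
  (1,2): δ = 119.05°  ·
  (1,3): δ = 35.87°  ·
  (1,4): δ = 31.40°  ·
  (1,5): δ = 53.85°  ·
  (2,3): δ = 96.81°  ·
  (2,4): δ = 29.55°  ·
  (2,5): δ = 7.10°  ✓
  (3,4): δ = 112.74°  ·
  (3,5): δ = 90.29°  ·
  (4,5): δ = 157.55°  ·
antipodal pairs: 1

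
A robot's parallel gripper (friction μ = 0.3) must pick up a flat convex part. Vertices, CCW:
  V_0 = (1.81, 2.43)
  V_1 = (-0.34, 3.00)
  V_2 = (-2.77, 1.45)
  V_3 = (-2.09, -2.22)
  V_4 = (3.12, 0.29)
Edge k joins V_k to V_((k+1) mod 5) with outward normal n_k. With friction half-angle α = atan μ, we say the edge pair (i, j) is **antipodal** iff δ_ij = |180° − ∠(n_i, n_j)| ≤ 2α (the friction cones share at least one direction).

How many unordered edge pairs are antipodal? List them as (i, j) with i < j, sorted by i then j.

α = atan 0.3 = 16.70°;  2α = 33.40°
n_0 = (+0.2563, +0.9666)
n_1 = (-0.5378, +0.8431)
n_2 = (-0.9833, -0.1822)
n_3 = (+0.4340, -0.9009)
n_4 = (+0.8529, +0.5221)
  (0,1): δ = 132.62°  ·
  (0,2): δ = 64.65°  ·
  (0,3): δ = 40.57°  ·
  (0,4): δ = 136.32°  ·
  (1,2): δ = 112.04°  ·
  (1,3): δ = 6.81°  ✓
  (1,4): δ = 88.94°  ·
  (2,3): δ = 74.77°  ·
  (2,4): δ = 20.98°  ✓
  (3,4): δ = 84.25°  ·
antipodal pairs: 2

count = 2; pairs: (1,3), (2,4)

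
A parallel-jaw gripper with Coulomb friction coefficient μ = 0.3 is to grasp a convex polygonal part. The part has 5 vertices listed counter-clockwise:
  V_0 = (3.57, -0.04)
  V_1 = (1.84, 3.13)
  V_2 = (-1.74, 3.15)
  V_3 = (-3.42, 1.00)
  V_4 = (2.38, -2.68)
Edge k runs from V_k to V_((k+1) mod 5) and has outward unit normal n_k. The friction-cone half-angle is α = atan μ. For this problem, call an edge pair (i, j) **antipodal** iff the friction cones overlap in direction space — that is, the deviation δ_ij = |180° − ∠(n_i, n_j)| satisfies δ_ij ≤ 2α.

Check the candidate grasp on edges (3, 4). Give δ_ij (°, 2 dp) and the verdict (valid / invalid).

α = atan 0.3 = 16.70°;  2α = 33.40°
edge 3: e_3 = (+5.80, -3.68);  n_3 = (-0.5357, -0.8444)
edge 4: e_4 = (+1.19, +2.64);  n_4 = (+0.9117, -0.4109)
∠(n_3, n_4) = 98.13°
δ = |180° − 98.13°| = 81.87°
81.87° > 2α = 33.40°  →  invalid

δ = 81.87°, invalid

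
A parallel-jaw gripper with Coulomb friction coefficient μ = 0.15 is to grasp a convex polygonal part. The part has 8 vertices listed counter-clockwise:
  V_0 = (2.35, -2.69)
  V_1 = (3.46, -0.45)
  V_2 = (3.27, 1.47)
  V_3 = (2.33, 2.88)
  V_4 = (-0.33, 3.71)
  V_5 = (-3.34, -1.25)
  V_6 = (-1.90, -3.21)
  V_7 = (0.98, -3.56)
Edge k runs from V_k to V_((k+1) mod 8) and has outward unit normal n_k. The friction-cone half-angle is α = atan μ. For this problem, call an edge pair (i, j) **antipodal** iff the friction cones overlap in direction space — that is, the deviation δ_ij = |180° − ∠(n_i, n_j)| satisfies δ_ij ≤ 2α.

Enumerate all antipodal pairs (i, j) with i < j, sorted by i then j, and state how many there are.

count = 3; pairs: (0,4), (2,5), (3,6)

α = atan 0.15 = 8.53°;  2α = 17.06°
n_0 = (+0.8960, -0.4440)
n_1 = (+0.9951, +0.0985)
n_2 = (+0.8321, +0.5547)
n_3 = (+0.2979, +0.9546)
n_4 = (-0.8549, +0.5188)
n_5 = (-0.8059, -0.5921)
n_6 = (-0.1206, -0.9927)
n_7 = (+0.5361, -0.8442)
  (0,1): δ = 147.99°  ·
  (0,2): δ = 119.95°  ·
  (0,3): δ = 80.97°  ·
  (0,4): δ = 4.89°  ✓
  (0,5): δ = 62.66°  ·
  (0,6): δ = 109.43°  ·
  (0,7): δ = 148.78°  ·
  (1,2): δ = 151.96°  ·
  (1,3): δ = 112.98°  ·
  (1,4): δ = 36.90°  ·
  (1,5): δ = 30.65°  ·
  (1,6): δ = 77.42°  ·
  (1,7): δ = 116.77°  ·
  (2,3): δ = 141.02°  ·
  (2,4): δ = 64.94°  ·
  (2,5): δ = 2.61°  ✓
  (2,6): δ = 49.38°  ·
  (2,7): δ = 88.73°  ·
  (3,4): δ = 103.92°  ·
  (3,5): δ = 36.37°  ·
  (3,6): δ = 10.40°  ✓
  (3,7): δ = 49.75°  ·
  (4,5): δ = 112.44°  ·
  (4,6): δ = 65.68°  ·
  (4,7): δ = 26.33°  ·
  (5,6): δ = 133.23°  ·
  (5,7): δ = 93.89°  ·
  (6,7): δ = 140.65°  ·
antipodal pairs: 3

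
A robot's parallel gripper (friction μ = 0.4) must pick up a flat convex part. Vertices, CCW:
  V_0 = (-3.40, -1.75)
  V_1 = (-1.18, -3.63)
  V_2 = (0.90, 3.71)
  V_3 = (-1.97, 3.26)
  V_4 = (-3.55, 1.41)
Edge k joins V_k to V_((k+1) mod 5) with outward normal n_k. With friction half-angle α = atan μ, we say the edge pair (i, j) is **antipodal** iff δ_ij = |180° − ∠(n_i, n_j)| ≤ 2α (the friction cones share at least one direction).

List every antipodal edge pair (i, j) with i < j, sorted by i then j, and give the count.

α = atan 0.4 = 21.80°;  2α = 43.60°
n_0 = (-0.6463, -0.7631)
n_1 = (+0.9621, -0.2726)
n_2 = (-0.1549, +0.9879)
n_3 = (-0.7604, +0.6494)
n_4 = (-0.9989, -0.0474)
  (0,1): δ = 65.56°  ·
  (0,2): δ = 49.17°  ·
  (0,3): δ = 89.76°  ·
  (0,4): δ = 132.98°  ·
  (1,2): δ = 65.27°  ·
  (1,3): δ = 24.68°  ✓
  (1,4): δ = 18.54°  ✓
  (2,3): δ = 139.41°  ·
  (2,4): δ = 96.19°  ·
  (3,4): δ = 136.78°  ·
antipodal pairs: 2

count = 2; pairs: (1,3), (1,4)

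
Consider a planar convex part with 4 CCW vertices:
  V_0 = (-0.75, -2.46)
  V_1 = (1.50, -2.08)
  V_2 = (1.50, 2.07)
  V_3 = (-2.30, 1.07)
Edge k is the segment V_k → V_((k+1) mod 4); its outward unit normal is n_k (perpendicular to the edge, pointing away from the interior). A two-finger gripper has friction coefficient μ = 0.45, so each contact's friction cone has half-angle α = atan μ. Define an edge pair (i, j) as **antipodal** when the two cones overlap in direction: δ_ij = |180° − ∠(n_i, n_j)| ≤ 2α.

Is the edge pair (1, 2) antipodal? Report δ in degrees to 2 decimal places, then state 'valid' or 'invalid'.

α = atan 0.45 = 24.23°;  2α = 48.46°
edge 1: e_1 = (+0.00, +4.15);  n_1 = (+1.0000, -0.0000)
edge 2: e_2 = (-3.80, -1.00);  n_2 = (-0.2545, +0.9671)
∠(n_1, n_2) = 104.74°
δ = |180° − 104.74°| = 75.26°
75.26° > 2α = 48.46°  →  invalid

δ = 75.26°, invalid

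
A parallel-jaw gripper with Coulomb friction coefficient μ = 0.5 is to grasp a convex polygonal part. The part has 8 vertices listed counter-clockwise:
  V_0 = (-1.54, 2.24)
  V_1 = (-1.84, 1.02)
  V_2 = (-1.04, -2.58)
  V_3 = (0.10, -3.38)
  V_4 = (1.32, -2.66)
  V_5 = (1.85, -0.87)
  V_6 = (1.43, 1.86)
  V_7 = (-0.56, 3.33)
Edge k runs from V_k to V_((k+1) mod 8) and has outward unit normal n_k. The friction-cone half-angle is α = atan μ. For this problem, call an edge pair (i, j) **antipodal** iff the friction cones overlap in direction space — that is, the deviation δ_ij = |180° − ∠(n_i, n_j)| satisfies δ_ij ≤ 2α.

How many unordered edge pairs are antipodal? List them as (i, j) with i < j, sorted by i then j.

count = 11; pairs: (0,3), (0,4), (0,5), (1,4), (1,5), (1,6), (2,5), (2,6), (3,7), (4,7), (5,7)

α = atan 0.5 = 26.57°;  2α = 53.13°
n_0 = (-0.9711, +0.2388)
n_1 = (-0.9762, -0.2169)
n_2 = (-0.5744, -0.8186)
n_3 = (+0.5083, -0.8612)
n_4 = (+0.9589, -0.2839)
n_5 = (+0.9884, +0.1521)
n_6 = (+0.5942, +0.8043)
n_7 = (-0.7436, +0.6686)
  (0,1): δ = 153.66°  ·
  (0,2): δ = 111.24°  ·
  (0,3): δ = 45.64°  ✓
  (0,4): δ = 2.68°  ✓
  (0,5): δ = 22.56°  ✓
  (0,6): δ = 67.36°  ·
  (0,7): δ = 151.86°  ·
  (1,2): δ = 137.59°  ·
  (1,3): δ = 71.98°  ·
  (1,4): δ = 29.02°  ✓
  (1,5): δ = 3.78°  ✓
  (1,6): δ = 41.02°  ✓
  (1,7): δ = 125.51°  ·
  (2,3): δ = 114.39°  ·
  (2,4): δ = 71.43°  ·
  (2,5): δ = 46.19°  ✓
  (2,6): δ = 1.39°  ✓
  (2,7): δ = 83.10°  ·
  (3,4): δ = 137.04°  ·
  (3,5): δ = 111.80°  ·
  (3,6): δ = 67.00°  ·
  (3,7): δ = 17.49°  ✓
  (4,5): δ = 154.76°  ·
  (4,6): δ = 109.96°  ·
  (4,7): δ = 25.46°  ✓
  (5,6): δ = 135.20°  ·
  (5,7): δ = 50.70°  ✓
  (6,7): δ = 95.51°  ·
antipodal pairs: 11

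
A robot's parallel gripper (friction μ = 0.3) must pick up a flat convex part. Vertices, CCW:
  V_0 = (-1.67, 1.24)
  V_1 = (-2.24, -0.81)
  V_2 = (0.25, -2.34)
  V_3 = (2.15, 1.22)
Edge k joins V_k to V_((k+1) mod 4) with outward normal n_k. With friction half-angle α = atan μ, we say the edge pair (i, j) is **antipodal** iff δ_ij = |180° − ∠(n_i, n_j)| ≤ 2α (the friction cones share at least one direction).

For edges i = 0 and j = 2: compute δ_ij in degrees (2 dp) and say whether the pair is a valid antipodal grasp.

δ = 12.55°, valid

α = atan 0.3 = 16.70°;  2α = 33.40°
edge 0: e_0 = (-0.57, -2.05);  n_0 = (-0.9635, +0.2679)
edge 2: e_2 = (+1.90, +3.56);  n_2 = (+0.8822, -0.4708)
∠(n_0, n_2) = 167.45°
δ = |180° − 167.45°| = 12.55°
12.55° ≤ 2α = 33.40°  →  valid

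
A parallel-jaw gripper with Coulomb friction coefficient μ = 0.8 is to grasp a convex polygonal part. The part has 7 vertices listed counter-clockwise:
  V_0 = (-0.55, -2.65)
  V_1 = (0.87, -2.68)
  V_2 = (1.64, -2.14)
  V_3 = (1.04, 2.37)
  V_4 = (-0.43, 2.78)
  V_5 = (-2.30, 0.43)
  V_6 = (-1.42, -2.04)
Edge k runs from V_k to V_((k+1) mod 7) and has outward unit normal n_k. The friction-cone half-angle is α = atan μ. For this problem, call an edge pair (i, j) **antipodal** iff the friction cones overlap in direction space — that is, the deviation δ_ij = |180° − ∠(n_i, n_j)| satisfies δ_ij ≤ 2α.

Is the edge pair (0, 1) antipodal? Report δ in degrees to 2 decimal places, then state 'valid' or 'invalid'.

δ = 143.75°, invalid

α = atan 0.8 = 38.66°;  2α = 77.32°
edge 0: e_0 = (+1.42, -0.03);  n_0 = (-0.0211, -0.9998)
edge 1: e_1 = (+0.77, +0.54);  n_1 = (+0.5742, -0.8187)
∠(n_0, n_1) = 36.25°
δ = |180° − 36.25°| = 143.75°
143.75° > 2α = 77.32°  →  invalid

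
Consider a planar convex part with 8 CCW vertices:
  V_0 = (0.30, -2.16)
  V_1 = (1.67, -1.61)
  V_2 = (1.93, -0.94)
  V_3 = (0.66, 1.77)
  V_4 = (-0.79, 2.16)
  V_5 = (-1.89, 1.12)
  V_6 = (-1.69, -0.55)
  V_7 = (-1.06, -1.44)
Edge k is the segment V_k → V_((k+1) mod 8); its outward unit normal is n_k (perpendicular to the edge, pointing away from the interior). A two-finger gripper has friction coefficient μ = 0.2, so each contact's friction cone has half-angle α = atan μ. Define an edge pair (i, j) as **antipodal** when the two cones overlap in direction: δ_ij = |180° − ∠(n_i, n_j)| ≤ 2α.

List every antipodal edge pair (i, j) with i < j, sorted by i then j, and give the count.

count = 4; pairs: (0,4), (2,5), (2,6), (3,7)

α = atan 0.2 = 11.31°;  2α = 22.62°
n_0 = (+0.3726, -0.9280)
n_1 = (+0.9323, -0.3618)
n_2 = (+0.9055, +0.4243)
n_3 = (+0.2597, +0.9657)
n_4 = (-0.6870, +0.7266)
n_5 = (-0.9929, -0.1189)
n_6 = (-0.8162, -0.5778)
n_7 = (-0.4679, -0.8838)
  (0,1): δ = 133.08°  ·
  (0,2): δ = 86.76°  ·
  (0,3): δ = 36.93°  ·
  (0,4): δ = 21.52°  ✓
  (0,5): δ = 74.96°  ·
  (0,6): δ = 103.42°  ·
  (0,7): δ = 130.23°  ·
  (1,2): δ = 133.68°  ·
  (1,3): δ = 83.85°  ·
  (1,4): δ = 25.40°  ·
  (1,5): δ = 28.04°  ·
  (1,6): δ = 56.50°  ·
  (1,7): δ = 83.31°  ·
  (2,3): δ = 130.16°  ·
  (2,4): δ = 71.72°  ·
  (2,5): δ = 18.28°  ✓
  (2,6): δ = 10.18°  ✓
  (2,7): δ = 36.99°  ·
  (3,4): δ = 121.55°  ·
  (3,5): δ = 68.12°  ·
  (3,6): δ = 39.65°  ·
  (3,7): δ = 12.84°  ✓
  (4,5): δ = 126.56°  ·
  (4,6): δ = 98.10°  ·
  (4,7): δ = 71.29°  ·
  (5,6): δ = 151.54°  ·
  (5,7): δ = 124.73°  ·
  (6,7): δ = 153.19°  ·
antipodal pairs: 4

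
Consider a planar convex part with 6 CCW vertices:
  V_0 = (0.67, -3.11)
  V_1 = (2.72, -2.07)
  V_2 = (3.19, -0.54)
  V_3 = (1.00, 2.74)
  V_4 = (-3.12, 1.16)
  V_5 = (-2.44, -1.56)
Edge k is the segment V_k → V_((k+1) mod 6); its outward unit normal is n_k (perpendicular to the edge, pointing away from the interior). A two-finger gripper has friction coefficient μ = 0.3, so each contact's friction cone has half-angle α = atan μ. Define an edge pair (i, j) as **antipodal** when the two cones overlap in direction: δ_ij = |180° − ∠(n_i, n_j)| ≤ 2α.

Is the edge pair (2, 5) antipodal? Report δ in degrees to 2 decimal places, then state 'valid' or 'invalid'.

δ = 29.78°, valid

α = atan 0.3 = 16.70°;  2α = 33.40°
edge 2: e_2 = (-2.19, +3.28);  n_2 = (+0.8317, +0.5553)
edge 5: e_5 = (+3.11, -1.55);  n_5 = (-0.4461, -0.8950)
∠(n_2, n_5) = 150.22°
δ = |180° − 150.22°| = 29.78°
29.78° ≤ 2α = 33.40°  →  valid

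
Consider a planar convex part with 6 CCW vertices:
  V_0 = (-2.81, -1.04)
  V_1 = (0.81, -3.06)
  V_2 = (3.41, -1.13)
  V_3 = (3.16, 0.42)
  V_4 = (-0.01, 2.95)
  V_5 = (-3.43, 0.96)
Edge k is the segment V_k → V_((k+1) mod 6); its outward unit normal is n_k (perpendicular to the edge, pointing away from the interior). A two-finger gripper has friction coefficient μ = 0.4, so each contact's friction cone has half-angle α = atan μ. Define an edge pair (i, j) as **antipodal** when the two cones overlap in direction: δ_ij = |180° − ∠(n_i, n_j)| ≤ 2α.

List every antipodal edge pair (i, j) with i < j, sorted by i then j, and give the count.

α = atan 0.4 = 21.80°;  2α = 43.60°
n_0 = (-0.4873, -0.8732)
n_1 = (+0.5960, -0.8030)
n_2 = (+0.9872, +0.1592)
n_3 = (+0.6238, +0.7816)
n_4 = (-0.5029, +0.8643)
n_5 = (-0.9552, -0.2961)
  (0,1): δ = 114.25°  ·
  (0,2): δ = 51.68°  ·
  (0,3): δ = 9.43°  ✓
  (0,4): δ = 59.36°  ·
  (0,5): δ = 136.39°  ·
  (1,2): δ = 117.42°  ·
  (1,3): δ = 75.18°  ·
  (1,4): δ = 6.39°  ✓
  (1,5): δ = 70.64°  ·
  (2,3): δ = 137.76°  ·
  (2,4): δ = 68.97°  ·
  (2,5): δ = 8.06°  ✓
  (3,4): δ = 111.21°  ·
  (3,5): δ = 34.18°  ✓
  (4,5): δ = 102.97°  ·
antipodal pairs: 4

count = 4; pairs: (0,3), (1,4), (2,5), (3,5)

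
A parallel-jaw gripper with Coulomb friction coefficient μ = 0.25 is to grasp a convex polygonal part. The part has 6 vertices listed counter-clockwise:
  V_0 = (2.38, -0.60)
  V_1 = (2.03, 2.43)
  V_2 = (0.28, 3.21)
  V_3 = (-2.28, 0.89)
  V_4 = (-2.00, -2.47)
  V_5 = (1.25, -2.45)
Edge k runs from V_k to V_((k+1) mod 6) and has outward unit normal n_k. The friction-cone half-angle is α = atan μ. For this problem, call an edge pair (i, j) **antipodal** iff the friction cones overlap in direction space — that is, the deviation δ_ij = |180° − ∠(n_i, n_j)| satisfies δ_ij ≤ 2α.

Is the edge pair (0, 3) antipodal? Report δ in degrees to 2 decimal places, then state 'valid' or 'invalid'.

α = atan 0.25 = 14.04°;  2α = 28.07°
edge 0: e_0 = (-0.35, +3.03);  n_0 = (+0.9934, +0.1147)
edge 3: e_3 = (+0.28, -3.36);  n_3 = (-0.9965, -0.0830)
∠(n_0, n_3) = 178.17°
δ = |180° − 178.17°| = 1.83°
1.83° ≤ 2α = 28.07°  →  valid

δ = 1.83°, valid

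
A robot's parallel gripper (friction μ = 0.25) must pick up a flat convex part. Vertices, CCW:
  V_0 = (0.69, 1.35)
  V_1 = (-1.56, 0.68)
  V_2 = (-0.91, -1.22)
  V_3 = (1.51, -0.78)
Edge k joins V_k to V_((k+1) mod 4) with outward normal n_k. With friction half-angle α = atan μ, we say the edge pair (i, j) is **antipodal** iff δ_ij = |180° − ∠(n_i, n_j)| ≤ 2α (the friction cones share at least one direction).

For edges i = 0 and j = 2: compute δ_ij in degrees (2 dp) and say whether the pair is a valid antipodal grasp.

δ = 6.28°, valid

α = atan 0.25 = 14.04°;  2α = 28.07°
edge 0: e_0 = (-2.25, -0.67);  n_0 = (-0.2854, +0.9584)
edge 2: e_2 = (+2.42, +0.44);  n_2 = (+0.1789, -0.9839)
∠(n_0, n_2) = 173.72°
δ = |180° − 173.72°| = 6.28°
6.28° ≤ 2α = 28.07°  →  valid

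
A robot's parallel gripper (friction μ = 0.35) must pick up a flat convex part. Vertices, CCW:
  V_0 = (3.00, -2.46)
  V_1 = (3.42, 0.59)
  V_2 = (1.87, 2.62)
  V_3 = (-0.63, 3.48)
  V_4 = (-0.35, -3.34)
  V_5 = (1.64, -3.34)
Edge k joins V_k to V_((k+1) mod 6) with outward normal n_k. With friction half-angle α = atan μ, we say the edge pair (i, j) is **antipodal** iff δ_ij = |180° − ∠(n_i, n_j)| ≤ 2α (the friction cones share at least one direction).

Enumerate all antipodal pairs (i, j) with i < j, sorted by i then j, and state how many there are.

count = 3; pairs: (0,3), (1,3), (2,4)

α = atan 0.35 = 19.29°;  2α = 38.58°
n_0 = (+0.9907, -0.1364)
n_1 = (+0.7948, +0.6069)
n_2 = (+0.3253, +0.9456)
n_3 = (-0.9992, -0.0410)
n_4 = (+0.0000, -1.0000)
n_5 = (+0.5433, -0.8396)
  (0,1): δ = 134.80°  ·
  (0,2): δ = 101.14°  ·
  (0,3): δ = 10.19°  ✓
  (0,4): δ = 97.84°  ·
  (0,5): δ = 130.75°  ·
  (1,2): δ = 146.35°  ·
  (1,3): δ = 35.01°  ✓
  (1,4): δ = 52.64°  ·
  (1,5): δ = 85.54°  ·
  (2,3): δ = 68.67°  ·
  (2,4): δ = 18.98°  ✓
  (2,5): δ = 51.89°  ·
  (3,4): δ = 92.35°  ·
  (3,5): δ = 59.45°  ·
  (4,5): δ = 147.09°  ·
antipodal pairs: 3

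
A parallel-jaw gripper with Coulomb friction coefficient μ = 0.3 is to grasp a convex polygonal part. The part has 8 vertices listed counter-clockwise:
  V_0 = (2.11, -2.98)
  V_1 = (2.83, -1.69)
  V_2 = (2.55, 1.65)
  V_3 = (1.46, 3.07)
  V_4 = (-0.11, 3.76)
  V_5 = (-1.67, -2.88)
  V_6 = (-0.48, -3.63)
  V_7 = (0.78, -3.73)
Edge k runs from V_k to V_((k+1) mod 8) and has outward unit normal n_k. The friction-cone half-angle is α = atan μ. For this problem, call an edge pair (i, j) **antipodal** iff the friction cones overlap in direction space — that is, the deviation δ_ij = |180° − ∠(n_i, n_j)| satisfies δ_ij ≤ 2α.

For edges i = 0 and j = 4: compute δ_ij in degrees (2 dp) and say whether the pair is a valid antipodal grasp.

α = atan 0.3 = 16.70°;  2α = 33.40°
edge 0: e_0 = (+0.72, +1.29);  n_0 = (+0.8732, -0.4874)
edge 4: e_4 = (-1.56, -6.64);  n_4 = (-0.9735, +0.2287)
∠(n_0, n_4) = 164.05°
δ = |180° − 164.05°| = 15.95°
15.95° ≤ 2α = 33.40°  →  valid

δ = 15.95°, valid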